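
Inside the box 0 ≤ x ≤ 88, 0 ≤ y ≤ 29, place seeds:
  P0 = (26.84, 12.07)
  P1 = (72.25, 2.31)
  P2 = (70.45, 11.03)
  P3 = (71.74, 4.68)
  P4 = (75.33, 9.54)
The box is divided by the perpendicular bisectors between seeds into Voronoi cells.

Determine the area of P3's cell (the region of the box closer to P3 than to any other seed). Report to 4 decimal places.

1. box [0,88]×[0,29]: [(0, 0) (88, 0) (88, 29) (0, 29)]
2. ⊥bis P3·P0 via (49.29,8.375): [(47.9116, 0) (88, 0) (88, 29) (52.6846, 29)]  |A|=1093.3551
3. ⊥bis P3·P1 via (71.995,3.495): [(47.9116, 0) (55.7535, 0) (88, 6.9391) (88, 29) (52.6846, 29)]  |A|=981.4741
4. ⊥bis P3·P2 via (71.095,7.855): [(48.4472, 3.2541) (47.9116, 0) (55.7535, 0) (88, 6.9391) (88, 11.2892)]  |A|=176.6057
5. ⊥bis P3·P4 via (73.535,7.11): [(72.2177, 8.0831) (48.4472, 3.2541) (47.9116, 0) (55.7535, 0) (76.9774, 4.5672)]  |A|=117.256
6. canonical 5-gon: [(72.2177, 8.0831) (48.4472, 3.2541) (47.9116, 0) (55.7535, 0) (76.9774, 4.5672)]
7. shoelace: 117.256

Area of P3's cell: 117.2560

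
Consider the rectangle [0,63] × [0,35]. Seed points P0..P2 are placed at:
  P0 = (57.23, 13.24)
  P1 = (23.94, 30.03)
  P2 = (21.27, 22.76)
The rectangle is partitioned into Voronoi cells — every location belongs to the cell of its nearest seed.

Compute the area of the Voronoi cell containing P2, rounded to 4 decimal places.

1. box [0,63]×[0,35]: [(0, 0) (63, 0) (63, 35) (0, 35)]
2. ⊥bis P2·P0 via (39.25,18): [(0, 0) (34.4847, 0) (43.7506, 35) (0, 35)]  |A|=1369.1171
3. ⊥bis P2·P1 via (22.605,26.395): [(0, 34.697) (0, 0) (34.4847, 0) (39.8006, 20.0797)]  |A|=1036.7012
4. canonical 4-gon: [(0, 34.697) (0, 0) (34.4847, 0) (39.8006, 20.0797)]
5. shoelace: 1036.7012

Area of P2's cell: 1036.7012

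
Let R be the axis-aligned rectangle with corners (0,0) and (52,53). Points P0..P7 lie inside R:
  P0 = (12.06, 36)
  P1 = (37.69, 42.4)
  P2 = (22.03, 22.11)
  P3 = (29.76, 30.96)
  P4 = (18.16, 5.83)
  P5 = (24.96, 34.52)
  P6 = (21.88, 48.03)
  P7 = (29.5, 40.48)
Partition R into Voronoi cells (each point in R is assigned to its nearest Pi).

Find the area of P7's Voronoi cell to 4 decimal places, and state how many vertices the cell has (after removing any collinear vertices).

Area of P7's cell: 94.4865 (4 vertices)

1. box [0,52]×[0,53]: [(0, 0) (52, 0) (52, 53) (0, 53)]
2. ⊥bis P7·P0 via (20.78,38.24): [(30.6031, 0) (52, 0) (52, 53) (16.9884, 53)]  |A|=1494.8237
3. ⊥bis P7·P1 via (33.595,41.44): [(30.6031, 0) (43.3099, 0) (30.885, 53) (16.9884, 53)]  |A|=704.9868
4. ⊥bis P7·P2 via (25.765,31.295): [(22.1907, 32.7485) (37.049, 26.7065) (30.885, 53) (16.9884, 53)]  |A|=317.4306
5. ⊥bis P7·P3 via (29.63,35.72): [(21.4845, 35.4975) (34.9022, 35.864) (30.885, 53) (16.9884, 53)]  |A|=237.3108
6. ⊥bis P7·P4 via (23.83,23.155): [(21.4845, 35.4975) (34.9022, 35.864) (30.885, 53) (16.9884, 53)]  |A|=237.3108
7. ⊥bis P7·P5 via (27.23,37.5): [(19.4472, 43.4285) (29.5689, 35.7183) (34.9022, 35.864) (30.885, 53) (16.9884, 53)]  |A|=205.027
8. ⊥bis P7·P6 via (25.69,44.255): [(22.5382, 41.074) (29.5689, 35.7183) (34.9022, 35.864) (31.5488, 50.1682)]  |A|=94.4865
9. canonical 4-gon: [(22.5382, 41.074) (29.5689, 35.7183) (34.9022, 35.864) (31.5488, 50.1682)]
10. shoelace: 94.4865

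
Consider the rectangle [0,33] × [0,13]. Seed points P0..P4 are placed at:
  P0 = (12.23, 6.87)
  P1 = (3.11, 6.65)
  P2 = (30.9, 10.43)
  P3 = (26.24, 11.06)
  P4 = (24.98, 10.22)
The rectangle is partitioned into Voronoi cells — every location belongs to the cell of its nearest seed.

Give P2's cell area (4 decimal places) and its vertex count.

1. box [0,33]×[0,13]: [(0, 0) (33, 0) (33, 13) (0, 13)]
2. ⊥bis P2·P0 via (21.565,8.65): [(23.2144, 0) (33, 0) (33, 13) (20.7355, 13)]  |A|=143.3255
3. ⊥bis P2·P1 via (17.005,8.54): [(23.2144, 0) (33, 0) (33, 13) (20.7355, 13)]  |A|=143.3255
4. ⊥bis P2·P3 via (28.57,10.745): [(27.1173, 0) (33, 0) (33, 13) (28.8749, 13)]  |A|=65.0506
5. ⊥bis P2·P4 via (27.94,10.325): [(28.0591, 6.9663) (28.3063, 0) (33, 0) (33, 13) (28.8749, 13)]  |A|=60.9095
6. canonical 5-gon: [(28.0591, 6.9663) (28.3063, 0) (33, 0) (33, 13) (28.8749, 13)]
7. shoelace: 60.9095

Area of P2's cell: 60.9095 (5 vertices)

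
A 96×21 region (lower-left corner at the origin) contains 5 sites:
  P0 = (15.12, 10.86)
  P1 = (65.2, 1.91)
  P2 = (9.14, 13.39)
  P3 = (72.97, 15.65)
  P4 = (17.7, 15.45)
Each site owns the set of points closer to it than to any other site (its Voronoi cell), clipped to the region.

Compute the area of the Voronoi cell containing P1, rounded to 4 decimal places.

1. box [0,96]×[0,21]: [(0, 0) (96, 0) (96, 21) (0, 21)]
2. ⊥bis P1·P0 via (40.16,6.385): [(39.0189, 0) (96, 0) (96, 21) (42.7719, 21)]  |A|=1157.1964
3. ⊥bis P1·P2 via (37.17,7.65): [(39.0189, 0) (96, 0) (96, 21) (42.7719, 21)]  |A|=1157.1964
4. ⊥bis P1·P3 via (69.085,8.78): [(39.0189, 0) (84.611, 0) (47.4759, 21) (42.7719, 21)]  |A|=528.109
5. ⊥bis P1·P4 via (41.45,8.68): [(39.0915, 0.4059) (39.0189, 0) (84.611, 0) (47.4759, 21) (44.9618, 21)]  |A|=505.5591
6. canonical 5-gon: [(39.0915, 0.4059) (39.0189, 0) (84.611, 0) (47.4759, 21) (44.9618, 21)]
7. shoelace: 505.5591

Area of P1's cell: 505.5591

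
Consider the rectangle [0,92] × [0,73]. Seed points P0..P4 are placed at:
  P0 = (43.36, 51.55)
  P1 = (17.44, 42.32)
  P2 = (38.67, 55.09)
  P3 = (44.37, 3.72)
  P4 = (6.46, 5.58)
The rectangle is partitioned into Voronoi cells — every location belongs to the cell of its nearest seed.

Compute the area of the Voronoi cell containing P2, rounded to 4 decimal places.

1. box [0,92]×[0,73]: [(0, 0) (92, 0) (92, 73) (0, 73)]
2. ⊥bis P2·P0 via (41.015,53.32): [(0, 0) (0.7692, 0) (55.8694, 73) (0, 73)]  |A|=2067.3094
3. ⊥bis P2·P1 via (28.055,48.705): [(32.2578, 41.7179) (55.8694, 73) (13.4414, 73)]  |A|=663.6186
4. ⊥bis P2·P3 via (41.52,29.405): [(32.2578, 41.7179) (55.8694, 73) (13.4414, 73)]  |A|=663.6186
5. ⊥bis P2·P4 via (22.565,30.335): [(32.2578, 41.7179) (55.8694, 73) (13.4414, 73)]  |A|=663.6186
6. canonical 3-gon: [(32.2578, 41.7179) (55.8694, 73) (13.4414, 73)]
7. shoelace: 663.6186

Area of P2's cell: 663.6186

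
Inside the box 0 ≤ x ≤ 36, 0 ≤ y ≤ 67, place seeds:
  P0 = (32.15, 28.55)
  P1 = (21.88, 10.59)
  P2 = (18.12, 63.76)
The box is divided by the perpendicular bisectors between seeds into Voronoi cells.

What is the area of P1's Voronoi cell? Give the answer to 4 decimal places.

1. box [0,36]×[0,67]: [(0, 0) (36, 0) (36, 67) (0, 67)]
2. ⊥bis P1·P0 via (27.015,19.57): [(0, 35.0179) (0, 0) (36, 0) (36, 14.4321)]  |A|=890.1005
3. ⊥bis P1·P2 via (20,37.175): [(0, 35.0179) (0, 0) (36, 0) (36, 14.4321)]  |A|=890.1005
4. canonical 4-gon: [(0, 35.0179) (0, 0) (36, 0) (36, 14.4321)]
5. shoelace: 890.1005

Area of P1's cell: 890.1005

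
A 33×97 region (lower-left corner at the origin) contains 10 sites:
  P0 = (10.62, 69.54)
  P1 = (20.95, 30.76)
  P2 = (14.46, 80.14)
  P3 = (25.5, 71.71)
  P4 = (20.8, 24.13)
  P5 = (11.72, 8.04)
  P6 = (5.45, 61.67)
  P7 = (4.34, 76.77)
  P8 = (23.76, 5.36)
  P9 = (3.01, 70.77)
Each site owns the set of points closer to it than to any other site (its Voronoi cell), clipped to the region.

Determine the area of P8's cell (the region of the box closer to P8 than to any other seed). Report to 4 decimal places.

Area of P8's cell: 231.2451

1. box [0,33]×[0,97]: [(0, 0) (33, 0) (33, 97) (0, 97)]
2. ⊥bis P8·P0 via (17.19,37.45): [(0, 33.9306) (0, 0) (33, 0) (33, 40.6869)]  |A|=1231.1881
3. ⊥bis P8·P1 via (22.355,18.06): [(0, 15.5869) (0, 0) (33, 0) (33, 19.2377)]  |A|=574.6046
4. ⊥bis P8·P2 via (19.11,42.75): [(0, 15.5869) (0, 0) (33, 0) (33, 19.2377)]  |A|=574.6046
5. ⊥bis P8·P3 via (24.63,38.535): [(0, 15.5869) (0, 0) (33, 0) (33, 19.2377)]  |A|=574.6046
6. ⊥bis P8·P4 via (22.28,14.745): [(0, 11.2315) (0, 0) (33, 0) (33, 16.4355)]  |A|=456.5056
7. ⊥bis P8·P5 via (17.74,6.7): [(19.4307, 14.2957) (16.2486, 0) (33, 0) (33, 16.4355)]  |A|=231.2451
8. ⊥bis P8·P6 via (14.605,33.515): [(19.4307, 14.2957) (16.2486, 0) (33, 0) (33, 16.4355)]  |A|=231.2451
9. ⊥bis P8·P7 via (14.05,41.065): [(19.4307, 14.2957) (16.2486, 0) (33, 0) (33, 16.4355)]  |A|=231.2451
10. ⊥bis P8·P9 via (13.385,38.065): [(19.4307, 14.2957) (16.2486, 0) (33, 0) (33, 16.4355)]  |A|=231.2451
11. canonical 4-gon: [(19.4307, 14.2957) (16.2486, 0) (33, 0) (33, 16.4355)]
12. shoelace: 231.2451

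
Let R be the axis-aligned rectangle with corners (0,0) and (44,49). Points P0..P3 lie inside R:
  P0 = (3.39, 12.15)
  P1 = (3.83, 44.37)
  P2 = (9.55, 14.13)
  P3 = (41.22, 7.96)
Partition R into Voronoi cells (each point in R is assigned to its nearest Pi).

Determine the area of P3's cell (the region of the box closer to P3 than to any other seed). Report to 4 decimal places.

Area of P3's cell: 691.8344

1. box [0,44]×[0,49]: [(0, 0) (44, 0) (44, 49) (0, 49)]
2. ⊥bis P3·P0 via (22.305,10.055): [(21.1913, 0) (44, 0) (44, 49) (26.6185, 49)]  |A|=984.6595
3. ⊥bis P3·P1 via (22.525,26.165): [(24.2901, 27.9776) (21.1913, 0) (44, 0) (44, 48.218)]  |A|=794.2525
4. ⊥bis P3·P2 via (25.385,11.045): [(29.7827, 33.6181) (23.2332, 0) (44, 0) (44, 48.218)]  |A|=691.8344
5. canonical 4-gon: [(29.7827, 33.6181) (23.2332, 0) (44, 0) (44, 48.218)]
6. shoelace: 691.8344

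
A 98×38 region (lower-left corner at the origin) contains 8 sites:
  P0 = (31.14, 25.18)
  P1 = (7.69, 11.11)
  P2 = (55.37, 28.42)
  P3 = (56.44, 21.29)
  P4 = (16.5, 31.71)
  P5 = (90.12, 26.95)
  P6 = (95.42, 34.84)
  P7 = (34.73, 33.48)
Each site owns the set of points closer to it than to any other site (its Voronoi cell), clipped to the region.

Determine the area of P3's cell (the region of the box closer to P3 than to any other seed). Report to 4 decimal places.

1. box [0,98]×[0,38]: [(0, 0) (98, 0) (98, 38) (0, 38)]
2. ⊥bis P3·P0 via (43.79,23.235): [(40.2175, 0) (98, 0) (98, 38) (46.0602, 38)]  |A|=2084.7238
3. ⊥bis P3·P1 via (32.065,16.2): [(40.2175, 0) (98, 0) (98, 38) (46.0602, 38)]  |A|=2084.7238
4. ⊥bis P3·P2 via (55.905,24.855): [(43.7588, 23.0322) (40.2175, 0) (98, 0) (98, 31.1722)]  |A|=1510.8381
5. ⊥bis P3·P4 via (36.47,26.5): [(43.7588, 23.0322) (40.2175, 0) (98, 0) (98, 31.1722)]  |A|=1510.8381
6. ⊥bis P3·P5 via (73.28,24.12): [(72.7321, 27.3802) (43.7588, 23.0322) (40.2175, 0) (77.3334, 0)]  |A|=834.0822
7. ⊥bis P3·P6 via (75.93,28.065): [(72.7321, 27.3802) (43.7588, 23.0322) (40.2175, 0) (77.3334, 0)]  |A|=834.0822
8. ⊥bis P3·P7 via (45.585,27.385): [(72.7321, 27.3802) (43.7588, 23.0322) (40.2175, 0) (77.3334, 0)]  |A|=834.0822
9. canonical 4-gon: [(72.7321, 27.3802) (43.7588, 23.0322) (40.2175, 0) (77.3334, 0)]
10. shoelace: 834.0822

Area of P3's cell: 834.0822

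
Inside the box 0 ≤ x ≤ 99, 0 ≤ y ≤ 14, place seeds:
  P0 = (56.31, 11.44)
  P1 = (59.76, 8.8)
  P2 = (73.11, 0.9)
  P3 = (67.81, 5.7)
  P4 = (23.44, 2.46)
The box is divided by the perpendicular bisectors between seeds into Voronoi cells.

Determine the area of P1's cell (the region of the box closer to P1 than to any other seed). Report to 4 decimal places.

Area of P1's cell: 112.5769

1. box [0,99]×[0,14]: [(0, 0) (99, 0) (99, 14) (0, 14)]
2. ⊥bis P1·P0 via (58.035,10.12): [(50.291, 0) (99, 0) (99, 14) (61.004, 14)]  |A|=606.9347
3. ⊥bis P1·P2 via (66.435,4.85): [(50.291, 0) (63.565, 0) (71.8496, 14) (61.004, 14)]  |A|=168.8367
4. ⊥bis P1·P3 via (63.785,7.25): [(50.291, 0) (60.9931, 0) (66.3844, 14) (61.004, 14)]  |A|=112.5769
5. ⊥bis P1·P4 via (41.6,5.63): [(50.291, 0) (60.9931, 0) (66.3844, 14) (61.004, 14)]  |A|=112.5769
6. canonical 4-gon: [(50.291, 0) (60.9931, 0) (66.3844, 14) (61.004, 14)]
7. shoelace: 112.5769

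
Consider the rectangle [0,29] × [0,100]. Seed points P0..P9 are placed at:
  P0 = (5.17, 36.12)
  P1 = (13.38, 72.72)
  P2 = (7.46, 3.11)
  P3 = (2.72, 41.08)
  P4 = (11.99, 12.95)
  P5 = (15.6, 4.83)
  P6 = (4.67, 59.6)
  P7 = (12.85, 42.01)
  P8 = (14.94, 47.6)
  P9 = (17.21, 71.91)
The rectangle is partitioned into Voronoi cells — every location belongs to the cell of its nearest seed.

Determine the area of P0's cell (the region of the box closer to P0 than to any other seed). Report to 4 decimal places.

1. box [0,29]×[0,100]: [(0, 0) (29, 0) (29, 100) (0, 100)]
2. ⊥bis P0·P1 via (9.275,54.42): [(0, 56.5005) (0, 0) (29, 0) (29, 49.9953)]  |A|=1544.1904
3. ⊥bis P0·P2 via (6.315,19.615): [(0, 56.5005) (0, 19.1769) (29, 21.1887) (29, 49.9953)]  |A|=958.8887
4. ⊥bis P0·P3 via (3.945,38.6): [(27.6348, 50.3016) (0, 36.6514) (0, 19.1769) (29, 21.1887) (29, 49.9953)]  |A|=684.625
5. ⊥bis P0·P4 via (8.58,24.535): [(27.6348, 50.3016) (0, 36.6514) (0, 22.0095) (29, 30.5455) (29, 49.9953)]  |A|=507.8784
6. ⊥bis P0·P5 via (10.385,20.475): [(27.6348, 50.3016) (0, 36.6514) (0, 22.0095) (29, 30.5455) (29, 49.9953)]  |A|=507.8784
7. ⊥bis P0·P6 via (4.92,47.86): [(23.4925, 48.2555) (0, 36.6514) (0, 22.0095) (29, 30.5455) (29, 48.3728)]  |A|=501.3792
8. ⊥bis P0·P7 via (9.01,39.065): [(7.8771, 40.5422) (0, 36.6514) (0, 22.0095) (18.022, 27.3142)]  |A|=203.7731
9. ⊥bis P0·P8 via (10.055,41.86): [(7.8771, 40.5422) (0, 36.6514) (0, 22.0095) (18.022, 27.3142)]  |A|=203.7731
10. ⊥bis P0·P9 via (11.19,54.015): [(7.8771, 40.5422) (0, 36.6514) (0, 22.0095) (18.022, 27.3142)]  |A|=203.7731
11. canonical 4-gon: [(7.8771, 40.5422) (0, 36.6514) (0, 22.0095) (18.022, 27.3142)]
12. shoelace: 203.7731

Area of P0's cell: 203.7731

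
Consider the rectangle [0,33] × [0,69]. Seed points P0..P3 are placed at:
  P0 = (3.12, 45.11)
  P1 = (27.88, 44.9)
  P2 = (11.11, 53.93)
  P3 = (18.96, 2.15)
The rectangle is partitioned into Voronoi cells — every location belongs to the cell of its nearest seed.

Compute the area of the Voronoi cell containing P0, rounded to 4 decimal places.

Area of P0's cell: 409.5652

1. box [0,33]×[0,69]: [(0, 0) (33, 0) (33, 69) (0, 69)]
2. ⊥bis P0·P1 via (15.5,45.005): [(0, 0) (15.1183, 0) (15.7035, 69) (0, 69)]  |A|=1063.3523
3. ⊥bis P0·P2 via (7.115,49.52): [(0, 55.9654) (0, 0) (15.1183, 0) (15.4741, 41.9476)]  |A|=750.0943
4. ⊥bis P0·P3 via (11.04,23.63): [(0, 55.9654) (0, 19.5594) (15.3321, 25.2126) (15.4741, 41.9476)]  |A|=409.5652
5. canonical 4-gon: [(0, 55.9654) (0, 19.5594) (15.3321, 25.2126) (15.4741, 41.9476)]
6. shoelace: 409.5652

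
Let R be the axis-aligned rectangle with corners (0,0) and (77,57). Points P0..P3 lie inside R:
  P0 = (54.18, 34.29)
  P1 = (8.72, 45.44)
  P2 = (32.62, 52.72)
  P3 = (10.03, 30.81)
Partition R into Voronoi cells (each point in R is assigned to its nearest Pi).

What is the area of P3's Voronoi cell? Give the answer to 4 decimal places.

1. box [0,77]×[0,57]: [(0, 0) (77, 0) (77, 57) (0, 57)]
2. ⊥bis P3·P0 via (32.105,32.55): [(0, 0) (34.6707, 0) (30.1778, 57) (0, 57)]  |A|=1848.1811
3. ⊥bis P3·P1 via (9.375,38.125): [(0, 37.2855) (0, 0) (34.6707, 0) (31.5093, 40.107)]  |A|=1282.6888
4. ⊥bis P3·P2 via (21.325,41.765): [(23.6184, 39.4004) (0, 37.2855) (0, 0) (34.6707, 0) (32.268, 30.4824)]  |A|=1244.4476
5. canonical 5-gon: [(23.6184, 39.4004) (0, 37.2855) (0, 0) (34.6707, 0) (32.268, 30.4824)]
6. shoelace: 1244.4476

Area of P3's cell: 1244.4476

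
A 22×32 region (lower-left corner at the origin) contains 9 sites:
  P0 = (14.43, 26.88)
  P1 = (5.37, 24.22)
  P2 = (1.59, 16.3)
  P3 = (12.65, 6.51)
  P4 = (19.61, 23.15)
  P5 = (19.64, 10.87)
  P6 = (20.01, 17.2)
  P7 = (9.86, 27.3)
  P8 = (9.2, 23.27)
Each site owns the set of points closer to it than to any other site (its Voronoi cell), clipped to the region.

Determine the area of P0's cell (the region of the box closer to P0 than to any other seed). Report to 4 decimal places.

1. box [0,22]×[0,32]: [(0, 0) (22, 0) (22, 32) (0, 32)]
2. ⊥bis P0·P1 via (9.9,25.55): [(17.4014, 0) (22, 0) (22, 32) (8.0063, 32)]  |A|=297.4764
3. ⊥bis P0·P2 via (8.01,21.59): [(12.7524, 15.8345) (22, 4.6116) (22, 32) (8.0063, 32)]  |A|=239.7454
4. ⊥bis P0·P3 via (13.54,16.695): [(12.4724, 16.7883) (22, 15.9557) (22, 32) (8.0063, 32)]  |A|=182.8656
5. ⊥bis P0·P4 via (17.02,25.015): [(12.0738, 18.146) (22, 31.9309) (22, 32) (8.0063, 32)]  |A|=97.2772
6. ⊥bis P0·P5 via (17.035,18.875): [(12.0738, 18.146) (22, 31.9309) (22, 32) (8.0063, 32)]  |A|=97.2772
7. ⊥bis P0·P6 via (17.22,22.04): [(11.8409, 18.9392) (13.2156, 19.7317) (22, 31.9309) (22, 32) (8.0063, 32)]  |A|=96.6397
8. ⊥bis P0·P7 via (12.145,27.09): [(11.502, 20.0936) (11.8409, 18.9392) (13.2156, 19.7317) (22, 31.9309) (22, 32) (12.5962, 32)]  |A|=69.3146
9. ⊥bis P0·P8 via (11.815,25.075): [(11.9428, 24.8899) (14.3836, 21.3537) (22, 31.9309) (22, 32) (12.5962, 32)]  |A|=60.1531
10. canonical 5-gon: [(11.9428, 24.8899) (14.3836, 21.3537) (22, 31.9309) (22, 32) (12.5962, 32)]
11. shoelace: 60.1531

Area of P0's cell: 60.1531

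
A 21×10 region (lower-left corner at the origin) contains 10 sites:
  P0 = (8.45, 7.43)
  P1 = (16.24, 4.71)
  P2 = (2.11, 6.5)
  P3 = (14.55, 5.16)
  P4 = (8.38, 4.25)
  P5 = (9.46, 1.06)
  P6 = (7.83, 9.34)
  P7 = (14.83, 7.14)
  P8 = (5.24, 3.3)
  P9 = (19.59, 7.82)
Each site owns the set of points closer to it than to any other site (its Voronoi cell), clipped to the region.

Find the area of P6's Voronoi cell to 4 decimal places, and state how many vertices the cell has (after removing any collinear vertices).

Area of P6's cell: 11.4997 (4 vertices)

1. box [0,21]×[0,10]: [(0, 0) (21, 0) (21, 10) (0, 10)]
2. ⊥bis P6·P0 via (8.14,8.385): [(0, 5.7427) (13.1152, 10) (0, 10)]  |A|=27.9178
3. ⊥bis P6·P1 via (12.035,7.025): [(0, 5.7427) (13.1152, 10) (0, 10)]  |A|=27.9178
4. ⊥bis P6·P2 via (4.97,7.92): [(5.2112, 7.4343) (13.1152, 10) (3.9373, 10)]  |A|=11.7741
5. ⊥bis P6·P3 via (11.19,7.25): [(5.2112, 7.4343) (12.8463, 9.9127) (12.9006, 10) (3.9373, 10)]  |A|=11.7647
6. ⊥bis P6·P4 via (8.105,6.795): [(5.2112, 7.4343) (12.8463, 9.9127) (12.9006, 10) (3.9373, 10)]  |A|=11.7647
7. ⊥bis P6·P5 via (8.645,5.2): [(5.2112, 7.4343) (12.8463, 9.9127) (12.9006, 10) (3.9373, 10)]  |A|=11.7647
8. ⊥bis P6·P7 via (11.33,8.24): [(5.2112, 7.4343) (11.7432, 9.5546) (11.8831, 10) (3.9373, 10)]  |A|=11.4997
9. ⊥bis P6·P8 via (6.535,6.32): [(5.2112, 7.4343) (11.7432, 9.5546) (11.8831, 10) (3.9373, 10)]  |A|=11.4997
10. ⊥bis P6·P9 via (13.71,8.58): [(5.2112, 7.4343) (11.7432, 9.5546) (11.8831, 10) (3.9373, 10)]  |A|=11.4997
11. canonical 4-gon: [(5.2112, 7.4343) (11.7432, 9.5546) (11.8831, 10) (3.9373, 10)]
12. shoelace: 11.4997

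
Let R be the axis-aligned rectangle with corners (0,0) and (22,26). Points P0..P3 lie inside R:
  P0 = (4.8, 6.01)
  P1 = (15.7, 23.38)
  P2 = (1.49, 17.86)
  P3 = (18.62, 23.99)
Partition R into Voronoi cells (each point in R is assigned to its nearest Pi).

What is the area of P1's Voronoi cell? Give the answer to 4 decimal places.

1. box [0,22]×[0,26]: [(0, 0) (22, 0) (22, 26) (0, 26)]
2. ⊥bis P1·P0 via (10.25,14.695): [(0, 21.1271) (22, 7.3217) (22, 26) (0, 26)]  |A|=259.0641
3. ⊥bis P1·P2 via (8.595,20.62): [(11.1051, 14.1584) (22, 7.3217) (22, 26) (6.5051, 26)]  |A|=193.4918
4. ⊥bis P1·P3 via (17.16,23.685): [(11.1051, 14.1584) (20.3639, 8.3483) (16.6764, 26) (6.5051, 26)]  |A|=131.2266
5. canonical 4-gon: [(11.1051, 14.1584) (20.3639, 8.3483) (16.6764, 26) (6.5051, 26)]
6. shoelace: 131.2266

Area of P1's cell: 131.2266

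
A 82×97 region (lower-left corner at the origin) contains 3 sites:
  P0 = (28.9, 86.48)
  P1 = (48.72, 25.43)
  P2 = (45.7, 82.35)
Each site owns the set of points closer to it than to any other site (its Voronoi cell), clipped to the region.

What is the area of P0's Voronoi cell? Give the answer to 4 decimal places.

1. box [0,82]×[0,97]: [(0, 0) (82, 0) (82, 97) (0, 97)]
2. ⊥bis P0·P1 via (38.81,55.955): [(0, 43.3553) (82, 69.9767) (82, 97) (0, 97)]  |A|=3307.389
3. ⊥bis P0·P2 via (37.3,84.415): [(0, 43.3553) (29.5658, 52.9539) (40.3938, 97) (0, 97)]  |A|=1682.6208
4. canonical 4-gon: [(0, 43.3553) (29.5658, 52.9539) (40.3938, 97) (0, 97)]
5. shoelace: 1682.6208

Area of P0's cell: 1682.6208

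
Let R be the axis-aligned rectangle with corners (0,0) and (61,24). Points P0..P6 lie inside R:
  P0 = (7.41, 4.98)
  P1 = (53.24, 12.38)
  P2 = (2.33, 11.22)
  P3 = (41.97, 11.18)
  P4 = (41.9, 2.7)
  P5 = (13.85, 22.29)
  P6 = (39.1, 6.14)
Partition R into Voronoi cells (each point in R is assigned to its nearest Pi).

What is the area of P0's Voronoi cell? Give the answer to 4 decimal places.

1. box [0,61]×[0,24]: [(0, 0) (61, 0) (61, 24) (0, 24)]
2. ⊥bis P0·P1 via (30.325,8.68): [(0, 0) (31.7265, 0) (27.8513, 24) (0, 24)]  |A|=714.9344
3. ⊥bis P0·P2 via (4.87,8.1): [(0, 4.1353) (0, 0) (31.7265, 0) (27.8513, 24) (24.4007, 24)]  |A|=472.5782
4. ⊥bis P0·P3 via (24.69,8.08): [(22.1611, 22.1767) (0, 4.1353) (0, 0) (26.1395, 0)]  |A|=335.666
5. ⊥bis P0·P4 via (24.655,3.84): [(24.8692, 7.0809) (22.1611, 22.1767) (0, 4.1353) (0, 0) (24.4012, 0)]  |A|=329.5114
6. ⊥bis P0·P5 via (10.63,13.635): [(24.8692, 7.0809) (24.6277, 8.4273) (11.343, 13.3697) (0, 4.1353) (0, 0) (24.4012, 0)]  |A|=244.2789
7. ⊥bis P0·P6 via (23.255,5.56): [(23.1296, 8.9846) (11.343, 13.3697) (0, 4.1353) (0, 0) (23.4585, 0)]  |A|=232.4986
8. canonical 5-gon: [(23.1296, 8.9846) (11.343, 13.3697) (0, 4.1353) (0, 0) (23.4585, 0)]
9. shoelace: 232.4986

Area of P0's cell: 232.4986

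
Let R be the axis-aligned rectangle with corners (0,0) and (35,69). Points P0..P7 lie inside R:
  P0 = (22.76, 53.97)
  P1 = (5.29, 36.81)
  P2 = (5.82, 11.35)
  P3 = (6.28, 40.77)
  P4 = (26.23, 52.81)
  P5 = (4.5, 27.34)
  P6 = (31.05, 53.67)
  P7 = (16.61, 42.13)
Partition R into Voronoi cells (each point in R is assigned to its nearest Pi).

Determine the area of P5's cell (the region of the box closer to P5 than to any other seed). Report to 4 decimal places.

Area of P5's cell: 251.1490

1. box [0,35]×[0,69]: [(0, 0) (35, 0) (35, 69) (0, 69)]
2. ⊥bis P5·P0 via (13.63,40.655): [(0, 50.001) (0, 0) (35, 0) (35, 26.0017)]  |A|=1330.0479
3. ⊥bis P5·P1 via (4.895,32.075): [(29.086, 30.057) (0, 32.4833) (0, 0) (35, 0) (35, 26.0017)]  |A|=1075.2891
4. ⊥bis P5·P2 via (5.16,19.345): [(29.086, 30.057) (0, 32.4833) (0, 18.919) (35, 21.8083) (35, 26.0017)]  |A|=362.5601
5. ⊥bis P5·P3 via (5.39,34.055): [(29.086, 30.057) (0, 32.4833) (0, 18.919) (35, 21.8083) (35, 26.0017)]  |A|=362.5601
6. ⊥bis P5·P4 via (15.365,40.075): [(26.8928, 30.2399) (0, 32.4833) (0, 18.919) (35, 21.8083) (35, 23.3232)]  |A|=347.7965
7. ⊥bis P5·P6 via (17.775,40.505): [(33.7943, 24.3518) (26.8928, 30.2399) (0, 32.4833) (0, 18.919) (35, 21.8083) (35, 23.1361)]  |A|=347.6837
8. ⊥bis P5·P7 via (10.555,34.735): [(14.8143, 31.2475) (0, 32.4833) (0, 18.919) (27.1353, 21.1591)]  |A|=251.149
9. canonical 4-gon: [(14.8143, 31.2475) (0, 32.4833) (0, 18.919) (27.1353, 21.1591)]
10. shoelace: 251.149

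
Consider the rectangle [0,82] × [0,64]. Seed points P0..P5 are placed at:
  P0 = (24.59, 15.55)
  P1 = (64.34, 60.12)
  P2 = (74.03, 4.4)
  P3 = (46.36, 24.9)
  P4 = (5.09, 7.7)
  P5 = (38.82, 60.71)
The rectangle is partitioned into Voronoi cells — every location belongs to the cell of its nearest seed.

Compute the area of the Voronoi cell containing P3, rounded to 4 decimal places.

Area of P3's cell: 1149.7697

1. box [0,82]×[0,64]: [(0, 0) (82, 0) (82, 64) (0, 64)]
2. ⊥bis P3·P0 via (35.475,20.225): [(44.1614, 0) (82, 0) (82, 64) (16.6741, 64)]  |A|=3301.2638
3. ⊥bis P3·P1 via (55.35,42.51): [(17.6344, 61.764) (44.1614, 0) (82, 0) (82, 28.905)]  |A|=2098.7756
4. ⊥bis P3·P2 via (60.195,14.65): [(73.8418, 33.0698) (17.6344, 61.764) (44.1614, 0) (49.3412, 0)]  |A|=1440.8581
5. ⊥bis P3·P4 via (25.725,16.3): [(73.8418, 33.0698) (17.6344, 61.764) (44.1614, 0) (49.3412, 0)]  |A|=1440.8581
6. ⊥bis P3·P5 via (42.59,42.805): [(73.8418, 33.0698) (51.2149, 44.621) (27.1714, 39.5585) (44.1614, 0) (49.3412, 0)]  |A|=1149.7697
7. canonical 5-gon: [(73.8418, 33.0698) (51.2149, 44.621) (27.1714, 39.5585) (44.1614, 0) (49.3412, 0)]
8. shoelace: 1149.7697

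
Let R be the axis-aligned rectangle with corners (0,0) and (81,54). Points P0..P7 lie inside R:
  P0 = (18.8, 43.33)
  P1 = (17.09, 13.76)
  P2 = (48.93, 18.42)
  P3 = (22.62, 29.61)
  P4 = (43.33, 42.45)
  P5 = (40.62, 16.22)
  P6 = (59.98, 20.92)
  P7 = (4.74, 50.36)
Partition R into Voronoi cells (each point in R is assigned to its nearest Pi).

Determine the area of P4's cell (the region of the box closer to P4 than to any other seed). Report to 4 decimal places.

Area of P4's cell: 784.6917

1. box [0,81]×[0,54]: [(0, 0) (81, 0) (81, 54) (0, 54)]
2. ⊥bis P4·P0 via (31.065,42.89): [(29.5263, 0) (81, 0) (81, 54) (31.4636, 54)]  |A|=2727.2724
3. ⊥bis P4·P1 via (30.21,28.105): [(30.5243, 27.8176) (60.9391, 0) (81, 0) (81, 54) (31.4636, 54)]  |A|=2290.359
4. ⊥bis P4·P2 via (46.13,30.435): [(30.5243, 27.8176) (31.4125, 27.0052) (81, 38.5612) (81, 54) (31.4636, 54)]  |A|=1063.4087
5. ⊥bis P4·P3 via (32.975,36.03): [(30.9368, 39.3174) (37.6667, 28.4627) (81, 38.5612) (81, 54) (31.4636, 54)]  |A|=1019.286
6. ⊥bis P4·P5 via (41.975,29.335): [(30.9368, 39.3174) (36.794, 29.8703) (41.5834, 29.3755) (81, 38.5612) (81, 54) (31.4636, 54)]  |A|=1016.1311
7. ⊥bis P4·P6 via (51.655,31.685): [(30.9368, 39.3174) (36.794, 29.8703) (41.5834, 29.3755) (51.7245, 31.7388) (80.5104, 54) (31.4636, 54)]  |A|=784.6917
8. ⊥bis P4·P7 via (24.035,46.405): [(30.9368, 39.3174) (36.794, 29.8703) (41.5834, 29.3755) (51.7245, 31.7388) (80.5104, 54) (31.4636, 54)]  |A|=784.6917
9. canonical 6-gon: [(30.9368, 39.3174) (36.794, 29.8703) (41.5834, 29.3755) (51.7245, 31.7388) (80.5104, 54) (31.4636, 54)]
10. shoelace: 784.6917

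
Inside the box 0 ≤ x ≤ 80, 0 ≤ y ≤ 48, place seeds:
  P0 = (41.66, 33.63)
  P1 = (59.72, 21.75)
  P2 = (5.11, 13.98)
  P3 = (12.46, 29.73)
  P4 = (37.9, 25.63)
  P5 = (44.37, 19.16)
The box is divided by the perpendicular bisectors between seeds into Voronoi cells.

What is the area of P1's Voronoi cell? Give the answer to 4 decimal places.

1. box [0,80]×[0,48]: [(0, 0) (80, 0) (80, 48) (0, 48)]
2. ⊥bis P1·P0 via (50.69,27.69): [(32.4753, 0) (80, 0) (80, 48) (64.0501, 48)]  |A|=1523.3908
3. ⊥bis P1·P2 via (32.415,17.865): [(34.5156, 3.1016) (34.9569, 0) (80, 0) (80, 48) (64.0501, 48)]  |A|=1519.5425
4. ⊥bis P1·P3 via (36.09,25.74): [(34.5156, 3.1016) (34.9569, 0) (80, 0) (80, 48) (64.0501, 48)]  |A|=1519.5425
5. ⊥bis P1·P4 via (48.81,23.69): [(49.0883, 25.2551) (44.5975, 0) (80, 0) (80, 48) (64.0501, 48)]  |A|=1370.3176
6. ⊥bis P1·P5 via (52.045,20.455): [(50.7968, 27.8524) (55.4964, 0) (80, 0) (80, 48) (64.0501, 48)]  |A|=1202.7949
7. canonical 5-gon: [(50.7968, 27.8524) (55.4964, 0) (80, 0) (80, 48) (64.0501, 48)]
8. shoelace: 1202.7949

Area of P1's cell: 1202.7949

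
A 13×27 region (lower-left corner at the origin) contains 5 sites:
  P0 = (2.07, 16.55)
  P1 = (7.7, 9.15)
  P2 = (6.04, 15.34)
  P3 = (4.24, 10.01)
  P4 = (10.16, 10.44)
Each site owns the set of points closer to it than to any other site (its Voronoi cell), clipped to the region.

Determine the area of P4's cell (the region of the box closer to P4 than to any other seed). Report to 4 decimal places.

1. box [0,13]×[0,27]: [(0, 0) (13, 0) (13, 27) (0, 27)]
2. ⊥bis P4·P0 via (6.115,13.495): [(0, 5.3984) (0, 0) (13, 0) (13, 22.6111)]  |A|=182.0619
3. ⊥bis P4·P1 via (8.93,9.795): [(6.6313, 14.1786) (13, 2.0336) (13, 22.6111)]  |A|=65.5262
4. ⊥bis P4·P2 via (8.1,12.89): [(7.5497, 12.4273) (13, 2.0336) (13, 17.01)]  |A|=40.8132
5. ⊥bis P4·P3 via (7.2,10.225): [(7.5497, 12.4273) (13, 2.0336) (13, 17.01)]  |A|=40.8132
6. canonical 3-gon: [(7.5497, 12.4273) (13, 2.0336) (13, 17.01)]
7. shoelace: 40.8132

Area of P4's cell: 40.8132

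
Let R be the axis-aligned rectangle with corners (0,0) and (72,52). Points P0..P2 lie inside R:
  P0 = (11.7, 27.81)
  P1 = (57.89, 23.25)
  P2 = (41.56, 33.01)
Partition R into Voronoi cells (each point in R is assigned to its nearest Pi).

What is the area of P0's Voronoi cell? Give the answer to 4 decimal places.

Area of P0's cell: 1424.6952

1. box [0,72]×[0,52]: [(0, 0) (72, 0) (72, 52) (0, 52)]
2. ⊥bis P0·P1 via (34.795,25.53): [(0, 0) (32.2746, 0) (37.4082, 52) (0, 52)]  |A|=1811.7528
3. ⊥bis P0·P2 via (26.63,30.41): [(0, 0) (31.9258, 0) (22.8702, 52) (0, 52)]  |A|=1424.6952
4. canonical 4-gon: [(0, 0) (31.9258, 0) (22.8702, 52) (0, 52)]
5. shoelace: 1424.6952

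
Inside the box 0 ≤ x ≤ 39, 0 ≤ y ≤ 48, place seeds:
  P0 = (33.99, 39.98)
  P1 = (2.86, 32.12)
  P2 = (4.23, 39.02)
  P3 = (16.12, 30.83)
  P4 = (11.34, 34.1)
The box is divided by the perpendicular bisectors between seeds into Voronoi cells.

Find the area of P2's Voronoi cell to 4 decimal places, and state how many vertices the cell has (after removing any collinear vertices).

1. box [0,39]×[0,48]: [(0, 0) (39, 0) (39, 48) (0, 48)]
2. ⊥bis P2·P0 via (19.11,39.5): [(0, 0) (20.3842, 0) (18.8358, 48) (0, 48)]  |A|=941.28
3. ⊥bis P2·P1 via (3.545,35.57): [(0, 36.2739) (19.3379, 32.4343) (18.8358, 48) (0, 48)]  |A|=259.9758
4. ⊥bis P2·P3 via (10.175,34.925): [(0, 36.2739) (9.7682, 34.3344) (18.8513, 47.5209) (18.8358, 48) (0, 48)]  |A|=188.2505
5. ⊥bis P2·P4 via (7.785,36.56): [(0, 36.2739) (6.6705, 34.9494) (15.7013, 48) (0, 48)]  |A|=141.5651
6. canonical 4-gon: [(0, 36.2739) (6.6705, 34.9494) (15.7013, 48) (0, 48)]
7. shoelace: 141.5651

Area of P2's cell: 141.5651 (4 vertices)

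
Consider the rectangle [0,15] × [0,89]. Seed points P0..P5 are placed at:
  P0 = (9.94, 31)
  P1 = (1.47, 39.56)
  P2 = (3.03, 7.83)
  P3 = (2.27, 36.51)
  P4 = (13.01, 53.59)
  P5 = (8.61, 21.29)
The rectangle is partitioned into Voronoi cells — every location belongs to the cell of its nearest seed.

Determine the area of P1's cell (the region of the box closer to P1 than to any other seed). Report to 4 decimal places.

1. box [0,15]×[0,89]: [(0, 0) (15, 0) (15, 89) (0, 89)]
2. ⊥bis P1·P0 via (5.705,35.28): [(0, 29.635) (15, 44.4773) (15, 89) (0, 89)]  |A|=779.1581
3. ⊥bis P1·P2 via (2.25,23.695): [(0, 29.635) (15, 44.4773) (15, 89) (0, 89)]  |A|=779.1581
4. ⊥bis P1·P3 via (1.87,38.035): [(0, 37.5445) (10.8768, 40.3974) (15, 44.4773) (15, 89) (0, 89)]  |A|=736.1428
5. ⊥bis P1·P4 via (7.24,46.575): [(0, 52.5301) (0, 37.5445) (10.8768, 40.3974) (12.6352, 42.1373)]  |A|=101.6267
6. ⊥bis P1·P5 via (5.04,30.425): [(0, 52.5301) (0, 37.5445) (10.8768, 40.3974) (12.6352, 42.1373)]  |A|=101.6267
7. canonical 4-gon: [(0, 52.5301) (0, 37.5445) (10.8768, 40.3974) (12.6352, 42.1373)]
8. shoelace: 101.6267

Area of P1's cell: 101.6267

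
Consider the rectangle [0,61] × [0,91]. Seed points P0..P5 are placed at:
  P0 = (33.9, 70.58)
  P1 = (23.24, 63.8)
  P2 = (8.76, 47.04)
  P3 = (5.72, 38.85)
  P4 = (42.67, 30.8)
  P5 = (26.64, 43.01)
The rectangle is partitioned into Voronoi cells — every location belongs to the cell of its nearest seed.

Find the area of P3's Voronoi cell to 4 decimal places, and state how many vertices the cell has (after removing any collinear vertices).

Area of P3's cell: 784.7836 (5 vertices)

1. box [0,61]×[0,91]: [(0, 0) (61, 0) (61, 91) (0, 91)]
2. ⊥bis P3·P0 via (19.81,54.715): [(0, 72.3086) (0, 0) (61, 0) (61, 18.1334)]  |A|=2758.4818
3. ⊥bis P3·P1 via (14.48,51.325): [(58.1758, 20.6416) (0, 61.4929) (0, 0) (61, 0) (61, 18.1334)]  |A|=2443.8754
4. ⊥bis P3·P2 via (7.24,42.945): [(58.1758, 20.6416) (47.9142, 27.8474) (0, 45.6324) (0, 0) (61, 0) (61, 18.1334)]  |A|=2063.9031
5. ⊥bis P3·P4 via (24.195,34.825): [(24.5632, 36.5149) (0, 45.6324) (0, 0) (16.608, 0)]  |A|=863.6569
6. ⊥bis P3·P5 via (16.18,40.93): [(20.6394, 18.5045) (16.4598, 39.5227) (0, 45.6324) (0, 0) (16.608, 0)]  |A|=784.7836
7. canonical 5-gon: [(20.6394, 18.5045) (16.4598, 39.5227) (0, 45.6324) (0, 0) (16.608, 0)]
8. shoelace: 784.7836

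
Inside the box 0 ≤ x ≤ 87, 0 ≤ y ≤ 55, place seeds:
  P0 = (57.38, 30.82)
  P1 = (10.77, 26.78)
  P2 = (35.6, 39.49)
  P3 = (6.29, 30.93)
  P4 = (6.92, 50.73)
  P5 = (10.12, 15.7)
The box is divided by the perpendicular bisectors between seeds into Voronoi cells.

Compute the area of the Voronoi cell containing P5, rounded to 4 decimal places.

Area of P5's cell: 769.3400

1. box [0,87]×[0,55]: [(0, 0) (87, 0) (87, 55) (0, 55)]
2. ⊥bis P5·P0 via (33.75,23.26): [(0, 0) (41.1916, 0) (23.5953, 55) (0, 55)]  |A|=1781.6418
3. ⊥bis P5·P1 via (10.445,21.24): [(0, 21.8527) (0, 0) (41.1916, 0) (34.8544, 19.808)]  |A|=788.7948
4. ⊥bis P5·P2 via (22.86,27.595): [(29.8567, 20.1012) (0, 21.8527) (0, 0) (41.1916, 0) (37.3169, 12.1111)]  |A|=769.9226
5. ⊥bis P5·P3 via (8.205,23.315): [(29.8567, 20.1012) (1.9382, 21.739) (0, 21.2516) (0, 0) (41.1916, 0) (37.3169, 12.1111)]  |A|=769.34
6. ⊥bis P5·P4 via (8.52,33.215): [(29.8567, 20.1012) (1.9382, 21.739) (0, 21.2516) (0, 0) (41.1916, 0) (37.3169, 12.1111)]  |A|=769.34
7. canonical 6-gon: [(29.8567, 20.1012) (1.9382, 21.739) (0, 21.2516) (0, 0) (41.1916, 0) (37.3169, 12.1111)]
8. shoelace: 769.34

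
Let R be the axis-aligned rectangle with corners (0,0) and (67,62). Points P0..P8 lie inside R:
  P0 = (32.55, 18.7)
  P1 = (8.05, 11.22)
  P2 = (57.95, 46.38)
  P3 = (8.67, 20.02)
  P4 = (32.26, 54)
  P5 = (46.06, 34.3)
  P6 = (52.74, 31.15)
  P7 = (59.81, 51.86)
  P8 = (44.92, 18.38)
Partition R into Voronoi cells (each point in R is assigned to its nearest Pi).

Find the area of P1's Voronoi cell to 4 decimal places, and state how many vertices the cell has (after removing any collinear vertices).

Area of P1's cell: 348.6848 (4 vertices)

1. box [0,67]×[0,62]: [(0, 0) (67, 0) (67, 62) (0, 62)]
2. ⊥bis P1·P0 via (20.3,14.96): [(0, 0) (24.8674, 0) (5.9384, 62) (0, 62)]  |A|=954.9792
3. ⊥bis P1·P2 via (33,28.8): [(0, 0) (24.8674, 0) (5.9384, 62) (0, 62)]  |A|=954.9792
4. ⊥bis P1·P3 via (8.36,15.62): [(0, 16.209) (0, 0) (24.8674, 0) (20.3565, 14.7748)]  |A|=348.6848
5. ⊥bis P1·P4 via (20.155,32.61): [(0, 16.209) (0, 0) (24.8674, 0) (20.3565, 14.7748)]  |A|=348.6848
6. ⊥bis P1·P5 via (27.055,22.76): [(0, 16.209) (0, 0) (24.8674, 0) (20.3565, 14.7748)]  |A|=348.6848
7. ⊥bis P1·P6 via (30.395,21.185): [(0, 16.209) (0, 0) (24.8674, 0) (20.3565, 14.7748)]  |A|=348.6848
8. ⊥bis P1·P7 via (33.93,31.54): [(0, 16.209) (0, 0) (24.8674, 0) (20.3565, 14.7748)]  |A|=348.6848
9. ⊥bis P1·P8 via (26.485,14.8): [(0, 16.209) (0, 0) (24.8674, 0) (20.3565, 14.7748)]  |A|=348.6848
10. canonical 4-gon: [(0, 16.209) (0, 0) (24.8674, 0) (20.3565, 14.7748)]
11. shoelace: 348.6848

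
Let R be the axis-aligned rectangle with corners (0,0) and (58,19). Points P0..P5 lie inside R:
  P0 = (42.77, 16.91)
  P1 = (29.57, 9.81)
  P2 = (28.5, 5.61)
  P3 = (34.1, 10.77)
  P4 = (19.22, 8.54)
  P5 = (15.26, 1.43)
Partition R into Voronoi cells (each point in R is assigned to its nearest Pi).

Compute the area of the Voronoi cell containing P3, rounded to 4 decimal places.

Area of P3's cell: 164.1705

1. box [0,58]×[0,19]: [(0, 0) (58, 0) (58, 19) (0, 19)]
2. ⊥bis P3·P0 via (38.435,13.84): [(0, 0) (48.2363, 0) (34.7807, 19) (0, 19)]  |A|=788.6623
3. ⊥bis P3·P1 via (31.835,10.29): [(34.0157, 0) (48.2363, 0) (34.7807, 19) (29.9892, 19)]  |A|=180.6164
4. ⊥bis P3·P2 via (31.3,8.19): [(32.5728, 6.8087) (38.8465, 0) (48.2363, 0) (34.7807, 19) (29.9892, 19)]  |A|=164.1705
5. ⊥bis P3·P4 via (26.66,9.655): [(32.5728, 6.8087) (38.8465, 0) (48.2363, 0) (34.7807, 19) (29.9892, 19)]  |A|=164.1705
6. ⊥bis P3·P5 via (24.68,6.1): [(32.5728, 6.8087) (38.8465, 0) (48.2363, 0) (34.7807, 19) (29.9892, 19)]  |A|=164.1705
7. canonical 5-gon: [(32.5728, 6.8087) (38.8465, 0) (48.2363, 0) (34.7807, 19) (29.9892, 19)]
8. shoelace: 164.1705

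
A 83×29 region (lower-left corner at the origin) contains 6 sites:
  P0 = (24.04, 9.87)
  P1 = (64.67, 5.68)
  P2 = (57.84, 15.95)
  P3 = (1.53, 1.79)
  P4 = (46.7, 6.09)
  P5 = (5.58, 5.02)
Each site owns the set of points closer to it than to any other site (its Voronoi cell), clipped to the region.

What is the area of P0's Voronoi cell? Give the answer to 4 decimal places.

Area of P0's cell: 680.5392

1. box [0,83]×[0,29]: [(0, 0) (83, 0) (83, 29) (0, 29)]
2. ⊥bis P0·P1 via (44.355,7.775): [(0, 0) (43.5532, 0) (46.5438, 29) (0, 29)]  |A|=1306.4071
3. ⊥bis P0·P2 via (40.94,12.91): [(0, 0) (43.2623, 0) (38.0457, 29) (0, 29)]  |A|=1178.9657
4. ⊥bis P0·P3 via (12.785,5.83): [(14.8777, 0) (43.2623, 0) (38.0457, 29) (4.4681, 29)]  |A|=898.4519
5. ⊥bis P0·P4 via (35.37,7.98): [(14.8777, 0) (34.0388, 0) (38.4767, 26.6039) (38.0457, 29) (4.4681, 29)]  |A|=775.7621
6. ⊥bis P0·P5 via (14.81,7.445): [(16.766, 0) (34.0388, 0) (38.4767, 26.6039) (38.0457, 29) (9.1468, 29)]  |A|=680.5392
7. canonical 5-gon: [(16.766, 0) (34.0388, 0) (38.4767, 26.6039) (38.0457, 29) (9.1468, 29)]
8. shoelace: 680.5392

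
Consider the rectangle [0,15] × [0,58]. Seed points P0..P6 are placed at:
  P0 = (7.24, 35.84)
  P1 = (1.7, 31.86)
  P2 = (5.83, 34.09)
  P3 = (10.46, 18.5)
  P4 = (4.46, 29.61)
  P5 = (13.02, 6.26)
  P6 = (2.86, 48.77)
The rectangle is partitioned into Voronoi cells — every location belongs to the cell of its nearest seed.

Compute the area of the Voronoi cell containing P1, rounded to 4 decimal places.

1. box [0,15]×[0,58]: [(0, 0) (15, 0) (15, 58) (0, 58)]
2. ⊥bis P1·P0 via (4.47,33.85): [(0, 40.0721) (0, 0) (15, 0) (15, 19.1927)]  |A|=444.4854
3. ⊥bis P1·P2 via (3.765,32.975): [(0, 39.9478) (0, 0) (15, 0) (15, 12.1676)]  |A|=390.8657
4. ⊥bis P1·P3 via (6.08,25.18): [(7.4787, 26.0971) (0, 39.9478) (0, 21.1934)]  |A|=70.1296
5. ⊥bis P1·P4 via (3.08,30.735): [(4.2197, 32.133) (0, 39.9478) (0, 26.9569)]  |A|=27.4087
6. ⊥bis P1·P5 via (7.36,19.06): [(4.2197, 32.133) (0, 39.9478) (0, 26.9569)]  |A|=27.4087
7. ⊥bis P1·P6 via (2.28,40.315): [(4.2197, 32.133) (0, 39.9478) (0, 26.9569)]  |A|=27.4087
8. canonical 3-gon: [(4.2197, 32.133) (0, 39.9478) (0, 26.9569)]
9. shoelace: 27.4087

Area of P1's cell: 27.4087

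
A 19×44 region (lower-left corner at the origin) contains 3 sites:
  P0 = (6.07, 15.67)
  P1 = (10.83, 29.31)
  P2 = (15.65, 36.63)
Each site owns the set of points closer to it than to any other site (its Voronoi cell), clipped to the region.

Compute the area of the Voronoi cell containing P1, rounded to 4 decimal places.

Area of P1's cell: 252.8729

1. box [0,19]×[0,44]: [(0, 0) (19, 0) (19, 44) (0, 44)]
2. ⊥bis P1·P0 via (8.45,22.49): [(0, 25.4388) (19, 18.8083) (19, 44) (0, 44)]  |A|=415.652
3. ⊥bis P1·P2 via (13.24,32.97): [(0, 41.6881) (0, 25.4388) (19, 18.8083) (19, 29.1772)]  |A|=252.8729
4. canonical 4-gon: [(0, 41.6881) (0, 25.4388) (19, 18.8083) (19, 29.1772)]
5. shoelace: 252.8729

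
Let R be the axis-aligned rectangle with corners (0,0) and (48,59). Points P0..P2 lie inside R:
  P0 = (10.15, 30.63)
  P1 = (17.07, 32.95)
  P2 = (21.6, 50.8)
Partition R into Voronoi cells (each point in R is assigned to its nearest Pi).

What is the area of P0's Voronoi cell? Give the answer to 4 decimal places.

1. box [0,48]×[0,59]: [(0, 0) (48, 0) (48, 59) (0, 59)]
2. ⊥bis P0·P1 via (13.61,31.79): [(0, 0) (24.2679, 0) (4.4876, 59) (0, 59)]  |A|=848.287
3. ⊥bis P0·P2 via (15.875,40.715): [(0, 49.7268) (0, 0) (24.2679, 0) (9.3821, 44.4009)]  |A|=772.0289
4. canonical 4-gon: [(0, 49.7268) (0, 0) (24.2679, 0) (9.3821, 44.4009)]
5. shoelace: 772.0289

Area of P0's cell: 772.0289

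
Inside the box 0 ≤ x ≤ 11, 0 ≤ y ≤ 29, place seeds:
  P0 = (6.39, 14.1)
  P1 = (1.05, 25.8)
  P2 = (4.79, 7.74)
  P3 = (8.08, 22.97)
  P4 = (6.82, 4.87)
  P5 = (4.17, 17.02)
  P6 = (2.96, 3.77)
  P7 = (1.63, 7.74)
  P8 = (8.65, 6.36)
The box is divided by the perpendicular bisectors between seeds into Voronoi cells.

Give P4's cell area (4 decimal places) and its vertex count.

1. box [0,11]×[0,29]: [(0, 0) (11, 0) (11, 29) (0, 29)]
2. ⊥bis P4·P0 via (6.605,9.485): [(0, 9.1773) (0, 0) (11, 0) (11, 9.6898)]  |A|=103.7687
3. ⊥bis P4·P1 via (3.935,15.335): [(0, 9.1773) (0, 0) (11, 0) (11, 9.6898)]  |A|=103.7687
4. ⊥bis P4·P2 via (5.805,6.305): [(10.5615, 9.6693) (0, 2.199) (0, 0) (11, 0) (11, 9.6898)]  |A|=66.9184
5. ⊥bis P4·P3 via (7.45,13.92): [(10.5615, 9.6693) (0, 2.199) (0, 0) (11, 0) (11, 9.6898)]  |A|=66.9184
6. ⊥bis P4·P5 via (5.495,10.945): [(10.5615, 9.6693) (0, 2.199) (0, 0) (11, 0) (11, 9.6898)]  |A|=66.9184
7. ⊥bis P4·P6 via (4.89,4.32): [(10.5615, 9.6693) (4.5727, 5.4334) (6.1211, 0) (11, 0) (11, 9.6898)]  |A|=45.2615
8. ⊥bis P4·P7 via (4.225,6.305): [(10.5615, 9.6693) (4.5727, 5.4334) (6.1211, 0) (11, 0) (11, 9.6898)]  |A|=45.2615
9. ⊥bis P4·P8 via (7.735,5.615): [(6.6732, 6.9191) (4.5727, 5.4334) (6.1211, 0) (11, 0) (11, 1.605)]  |A|=27.2076
10. canonical 5-gon: [(6.6732, 6.9191) (4.5727, 5.4334) (6.1211, 0) (11, 0) (11, 1.605)]
11. shoelace: 27.2076

Area of P4's cell: 27.2076 (5 vertices)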